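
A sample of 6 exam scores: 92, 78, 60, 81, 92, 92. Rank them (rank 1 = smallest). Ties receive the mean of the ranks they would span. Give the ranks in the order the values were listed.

Sorted (ascending): 60, 78, 81, 92, 92, 92
The 3 values of 92 occupy positions 4–6 → average rank 5.

5, 2, 1, 3, 5, 5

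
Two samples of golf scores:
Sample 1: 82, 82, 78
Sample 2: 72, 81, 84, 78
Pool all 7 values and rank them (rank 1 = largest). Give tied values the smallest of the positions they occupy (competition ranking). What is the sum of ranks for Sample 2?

Sorted (descending): 84, 82, 82, 81, 78, 78, 72
The 2 values of 82 occupy positions 2–3 → each gets rank 2.
The 2 values of 78 occupy positions 5–6 → each gets rank 5.
Sample 2 values → pooled ranks: 72→7, 81→4, 84→1, 78→5
Rank sum = 7 + 4 + 1 + 5 = 17

17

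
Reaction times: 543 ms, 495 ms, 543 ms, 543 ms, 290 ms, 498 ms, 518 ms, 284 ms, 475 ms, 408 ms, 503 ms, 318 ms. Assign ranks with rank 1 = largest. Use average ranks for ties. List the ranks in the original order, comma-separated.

Sorted (descending): 543, 543, 543, 518, 503, 498, 495, 475, 408, 318, 290, 284
The 3 values of 543 occupy positions 1–3 → average rank 2.

2, 7, 2, 2, 11, 6, 4, 12, 8, 9, 5, 10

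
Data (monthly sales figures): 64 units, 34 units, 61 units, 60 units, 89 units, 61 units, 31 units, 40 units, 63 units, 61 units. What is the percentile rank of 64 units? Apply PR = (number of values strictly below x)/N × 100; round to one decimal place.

N = 10.
Strictly below 64: 8. Equal to 64: 1.
PR = 8/10 × 100 = 80.0

80.0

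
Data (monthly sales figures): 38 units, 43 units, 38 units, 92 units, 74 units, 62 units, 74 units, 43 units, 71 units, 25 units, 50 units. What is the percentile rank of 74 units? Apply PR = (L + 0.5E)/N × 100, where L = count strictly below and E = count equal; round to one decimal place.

81.8

N = 11.
Strictly below 74: 8. Equal to 74: 2.
PR = (8 + 0.5·2)/11 × 100 = 81.8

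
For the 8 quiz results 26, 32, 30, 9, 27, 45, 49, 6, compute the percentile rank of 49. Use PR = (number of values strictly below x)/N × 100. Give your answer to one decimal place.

87.5

N = 8.
Strictly below 49: 7. Equal to 49: 1.
PR = 7/8 × 100 = 87.5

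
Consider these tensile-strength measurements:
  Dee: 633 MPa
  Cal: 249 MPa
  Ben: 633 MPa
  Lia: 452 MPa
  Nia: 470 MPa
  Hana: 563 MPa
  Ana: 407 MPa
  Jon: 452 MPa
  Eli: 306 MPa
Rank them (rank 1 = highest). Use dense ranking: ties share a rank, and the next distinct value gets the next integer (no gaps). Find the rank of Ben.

Sorted (descending): 633, 633, 563, 470, 452, 452, 407, 306, 249
The 2 values of 633 share dense rank 1.
The 2 values of 452 share dense rank 4.
Remaining distinct values take the next consecutive integers.
Ben has value 633 MPa → rank 1.

1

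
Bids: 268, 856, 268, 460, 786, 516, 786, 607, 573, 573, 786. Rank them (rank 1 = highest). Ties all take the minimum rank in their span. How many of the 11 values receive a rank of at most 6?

Sorted (descending): 856, 786, 786, 786, 607, 573, 573, 516, 460, 268, 268
The 3 values of 786 occupy positions 2–4 → each gets rank 2.
The 2 values of 573 occupy positions 6–7 → each gets rank 6.
The 2 values of 268 occupy positions 10–11 → each gets rank 10.
Ranks ≤ 6: {1, 2, 2, 2, 5, 6, 6} → 7 values.

7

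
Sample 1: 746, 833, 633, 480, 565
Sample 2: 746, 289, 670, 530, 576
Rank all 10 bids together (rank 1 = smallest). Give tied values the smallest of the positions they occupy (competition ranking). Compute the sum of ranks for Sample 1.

Sorted (ascending): 289, 480, 530, 565, 576, 633, 670, 746, 746, 833
The 2 values of 746 occupy positions 8–9 → each gets rank 8.
Sample 1 values → pooled ranks: 746→8, 833→10, 633→6, 480→2, 565→4
Rank sum = 8 + 10 + 6 + 2 + 4 = 30

30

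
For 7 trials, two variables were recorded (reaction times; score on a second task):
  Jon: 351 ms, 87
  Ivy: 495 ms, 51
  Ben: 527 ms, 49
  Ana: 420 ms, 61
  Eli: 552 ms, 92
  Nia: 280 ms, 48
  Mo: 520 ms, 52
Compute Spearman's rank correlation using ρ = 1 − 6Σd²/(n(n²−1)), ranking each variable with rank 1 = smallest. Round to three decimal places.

0.321

Ranks of variable 1: 2, 4, 6, 3, 7, 1, 5
Ranks of variable 2: 6, 3, 2, 5, 7, 1, 4
d = r₁ − r₂: -4, 1, 4, -2, 0, 0, 1
d²: 16, 1, 16, 4, 0, 0, 1; Σd² = 38
ρ = 1 − 6·38/(7·48) = 1 − 228/336 = 0.321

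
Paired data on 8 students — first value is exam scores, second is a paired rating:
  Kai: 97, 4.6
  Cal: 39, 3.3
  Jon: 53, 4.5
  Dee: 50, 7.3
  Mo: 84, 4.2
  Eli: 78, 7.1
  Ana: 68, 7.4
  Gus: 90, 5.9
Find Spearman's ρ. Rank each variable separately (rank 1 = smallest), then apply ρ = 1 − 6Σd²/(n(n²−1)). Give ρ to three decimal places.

Ranks of variable 1: 8, 1, 3, 2, 6, 5, 4, 7
Ranks of variable 2: 4, 1, 3, 7, 2, 6, 8, 5
d = r₁ − r₂: 4, 0, 0, -5, 4, -1, -4, 2
d²: 16, 0, 0, 25, 16, 1, 16, 4; Σd² = 78
ρ = 1 − 6·78/(8·63) = 1 − 468/504 = 0.071

0.071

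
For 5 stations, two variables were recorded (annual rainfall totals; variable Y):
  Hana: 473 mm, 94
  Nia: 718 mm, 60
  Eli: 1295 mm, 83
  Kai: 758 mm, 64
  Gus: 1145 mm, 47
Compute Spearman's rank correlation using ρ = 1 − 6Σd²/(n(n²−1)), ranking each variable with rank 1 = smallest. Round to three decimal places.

-0.300

Ranks of variable 1: 1, 2, 5, 3, 4
Ranks of variable 2: 5, 2, 4, 3, 1
d = r₁ − r₂: -4, 0, 1, 0, 3
d²: 16, 0, 1, 0, 9; Σd² = 26
ρ = 1 − 6·26/(5·24) = 1 − 156/120 = -0.300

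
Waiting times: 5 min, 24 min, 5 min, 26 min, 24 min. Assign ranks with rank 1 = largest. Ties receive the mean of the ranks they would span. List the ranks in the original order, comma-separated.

Sorted (descending): 26, 24, 24, 5, 5
The 2 values of 24 occupy positions 2–3 → average rank (2+3)/2 = 2.5.
The 2 values of 5 occupy positions 4–5 → average rank (4+5)/2 = 4.5.

4.5, 2.5, 4.5, 1, 2.5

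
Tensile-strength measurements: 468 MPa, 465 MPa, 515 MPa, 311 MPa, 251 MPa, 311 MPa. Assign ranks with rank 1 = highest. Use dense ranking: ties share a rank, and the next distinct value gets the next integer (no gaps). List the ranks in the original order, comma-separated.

Sorted (descending): 515, 468, 465, 311, 311, 251
The 2 values of 311 share dense rank 4.
Remaining distinct values take the next consecutive integers.

2, 3, 1, 4, 5, 4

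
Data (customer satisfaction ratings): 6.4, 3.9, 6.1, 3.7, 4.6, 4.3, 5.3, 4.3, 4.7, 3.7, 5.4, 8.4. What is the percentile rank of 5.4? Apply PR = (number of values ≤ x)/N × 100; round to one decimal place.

75.0

N = 12.
Strictly below 5.4: 8. Equal to 5.4: 1.
PR = 9/12 × 100 = 75.0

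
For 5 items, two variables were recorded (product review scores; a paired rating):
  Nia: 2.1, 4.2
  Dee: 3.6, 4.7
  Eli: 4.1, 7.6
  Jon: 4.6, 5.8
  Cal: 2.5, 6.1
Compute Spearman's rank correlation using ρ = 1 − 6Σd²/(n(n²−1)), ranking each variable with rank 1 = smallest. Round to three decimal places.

0.500

Ranks of variable 1: 1, 3, 4, 5, 2
Ranks of variable 2: 1, 2, 5, 3, 4
d = r₁ − r₂: 0, 1, -1, 2, -2
d²: 0, 1, 1, 4, 4; Σd² = 10
ρ = 1 − 6·10/(5·24) = 1 − 60/120 = 0.500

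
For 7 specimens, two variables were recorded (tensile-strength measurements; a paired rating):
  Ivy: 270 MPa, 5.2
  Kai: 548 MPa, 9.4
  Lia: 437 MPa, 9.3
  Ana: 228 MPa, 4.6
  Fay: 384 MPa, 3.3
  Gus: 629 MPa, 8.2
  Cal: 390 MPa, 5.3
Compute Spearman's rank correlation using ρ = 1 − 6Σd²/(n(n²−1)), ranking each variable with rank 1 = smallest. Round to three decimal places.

Ranks of variable 1: 2, 6, 5, 1, 3, 7, 4
Ranks of variable 2: 3, 7, 6, 2, 1, 5, 4
d = r₁ − r₂: -1, -1, -1, -1, 2, 2, 0
d²: 1, 1, 1, 1, 4, 4, 0; Σd² = 12
ρ = 1 − 6·12/(7·48) = 1 − 72/336 = 0.786

0.786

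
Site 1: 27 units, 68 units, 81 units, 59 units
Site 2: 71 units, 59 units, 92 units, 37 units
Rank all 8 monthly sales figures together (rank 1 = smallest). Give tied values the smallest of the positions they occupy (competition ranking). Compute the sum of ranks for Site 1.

16

Sorted (ascending): 27, 37, 59, 59, 68, 71, 81, 92
The 2 values of 59 occupy positions 3–4 → each gets rank 3.
Site 1 values → pooled ranks: 27→1, 68→5, 81→7, 59→3
Rank sum = 1 + 5 + 7 + 3 = 16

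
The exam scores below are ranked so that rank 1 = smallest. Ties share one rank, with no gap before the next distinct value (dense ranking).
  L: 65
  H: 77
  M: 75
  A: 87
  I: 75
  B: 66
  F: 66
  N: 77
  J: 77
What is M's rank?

Sorted (ascending): 65, 66, 66, 75, 75, 77, 77, 77, 87
The 2 values of 66 share dense rank 2.
The 2 values of 75 share dense rank 3.
The 3 values of 77 share dense rank 4.
Remaining distinct values take the next consecutive integers.
M has value 75 → rank 3.

3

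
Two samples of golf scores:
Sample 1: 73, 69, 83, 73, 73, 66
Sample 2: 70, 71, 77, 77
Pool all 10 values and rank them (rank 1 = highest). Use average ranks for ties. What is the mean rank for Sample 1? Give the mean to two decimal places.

Sorted (descending): 83, 77, 77, 73, 73, 73, 71, 70, 69, 66
The 2 values of 77 occupy positions 2–3 → average rank (2+3)/2 = 2.5.
The 3 values of 73 occupy positions 4–6 → average rank 5.
Sample 1 values → pooled ranks: 73→5, 69→9, 83→1, 73→5, 73→5, 66→10
Mean rank = (5 + 9 + 1 + 5 + 5 + 10) / 6 = 5.83

5.83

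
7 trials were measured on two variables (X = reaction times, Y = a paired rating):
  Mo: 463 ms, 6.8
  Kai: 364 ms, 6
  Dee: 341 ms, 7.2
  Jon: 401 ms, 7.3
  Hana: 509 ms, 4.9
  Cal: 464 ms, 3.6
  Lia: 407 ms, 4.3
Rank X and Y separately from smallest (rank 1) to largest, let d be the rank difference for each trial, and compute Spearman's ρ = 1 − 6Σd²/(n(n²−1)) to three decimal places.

-0.607

Ranks of variable 1: 5, 2, 1, 3, 7, 6, 4
Ranks of variable 2: 5, 4, 6, 7, 3, 1, 2
d = r₁ − r₂: 0, -2, -5, -4, 4, 5, 2
d²: 0, 4, 25, 16, 16, 25, 4; Σd² = 90
ρ = 1 − 6·90/(7·48) = 1 − 540/336 = -0.607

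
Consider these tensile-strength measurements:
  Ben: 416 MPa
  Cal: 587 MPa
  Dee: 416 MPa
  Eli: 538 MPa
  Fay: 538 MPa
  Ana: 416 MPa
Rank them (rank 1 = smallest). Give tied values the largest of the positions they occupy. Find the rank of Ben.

Sorted (ascending): 416, 416, 416, 538, 538, 587
The 3 values of 416 occupy positions 1–3 → each gets rank 3.
The 2 values of 538 occupy positions 4–5 → each gets rank 5.
Ben has value 416 MPa → rank 3.

3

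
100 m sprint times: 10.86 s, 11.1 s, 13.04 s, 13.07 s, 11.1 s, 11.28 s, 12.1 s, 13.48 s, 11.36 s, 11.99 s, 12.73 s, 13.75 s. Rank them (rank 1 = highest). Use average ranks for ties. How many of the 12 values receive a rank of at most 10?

9

Sorted (descending): 13.75, 13.48, 13.07, 13.04, 12.73, 12.1, 11.99, 11.36, 11.28, 11.1, 11.1, 10.86
The 2 values of 11.1 occupy positions 10–11 → average rank (10+11)/2 = 10.5.
Ranks ≤ 10: {1, 2, 3, 4, 5, 6, 7, 8, 9} → 9 values.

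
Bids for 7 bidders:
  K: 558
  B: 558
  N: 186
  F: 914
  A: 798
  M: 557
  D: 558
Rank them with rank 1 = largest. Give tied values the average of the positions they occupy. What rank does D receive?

Sorted (descending): 914, 798, 558, 558, 558, 557, 186
The 3 values of 558 occupy positions 3–5 → average rank 4.
D has value 558 → rank 4.

4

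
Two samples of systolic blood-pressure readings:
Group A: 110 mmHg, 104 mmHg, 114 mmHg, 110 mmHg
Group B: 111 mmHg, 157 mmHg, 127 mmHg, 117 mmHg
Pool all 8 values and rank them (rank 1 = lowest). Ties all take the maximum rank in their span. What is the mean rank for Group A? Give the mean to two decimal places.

3.00

Sorted (ascending): 104, 110, 110, 111, 114, 117, 127, 157
The 2 values of 110 occupy positions 2–3 → each gets rank 3.
Group A values → pooled ranks: 110→3, 104→1, 114→5, 110→3
Mean rank = (3 + 1 + 5 + 3) / 4 = 3.00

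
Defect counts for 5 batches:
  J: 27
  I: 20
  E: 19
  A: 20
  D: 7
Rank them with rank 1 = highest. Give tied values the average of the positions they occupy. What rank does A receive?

2.5

Sorted (descending): 27, 20, 20, 19, 7
The 2 values of 20 occupy positions 2–3 → average rank (2+3)/2 = 2.5.
A has value 20 → rank 2.5.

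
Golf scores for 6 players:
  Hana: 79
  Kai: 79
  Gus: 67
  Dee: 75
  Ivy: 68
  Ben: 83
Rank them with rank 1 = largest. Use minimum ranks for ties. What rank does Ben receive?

Sorted (descending): 83, 79, 79, 75, 68, 67
The 2 values of 79 occupy positions 2–3 → each gets rank 2.
Ben has value 83 → rank 1.

1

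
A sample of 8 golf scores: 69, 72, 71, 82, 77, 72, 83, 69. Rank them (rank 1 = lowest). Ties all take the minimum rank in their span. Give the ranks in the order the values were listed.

1, 4, 3, 7, 6, 4, 8, 1

Sorted (ascending): 69, 69, 71, 72, 72, 77, 82, 83
The 2 values of 69 occupy positions 1–2 → each gets rank 1.
The 2 values of 72 occupy positions 4–5 → each gets rank 4.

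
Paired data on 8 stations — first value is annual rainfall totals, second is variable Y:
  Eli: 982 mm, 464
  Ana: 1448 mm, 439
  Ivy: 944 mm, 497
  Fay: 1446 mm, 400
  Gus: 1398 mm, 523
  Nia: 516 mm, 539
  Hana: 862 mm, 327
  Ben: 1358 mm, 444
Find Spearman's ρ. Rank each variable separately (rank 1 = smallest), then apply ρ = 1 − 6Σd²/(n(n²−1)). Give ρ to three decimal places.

Ranks of variable 1: 4, 8, 3, 7, 6, 1, 2, 5
Ranks of variable 2: 5, 3, 6, 2, 7, 8, 1, 4
d = r₁ − r₂: -1, 5, -3, 5, -1, -7, 1, 1
d²: 1, 25, 9, 25, 1, 49, 1, 1; Σd² = 112
ρ = 1 − 6·112/(8·63) = 1 − 672/504 = -0.333

-0.333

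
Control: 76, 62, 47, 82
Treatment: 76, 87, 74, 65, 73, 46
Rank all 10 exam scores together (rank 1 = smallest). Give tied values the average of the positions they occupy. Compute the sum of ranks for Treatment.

33.5

Sorted (ascending): 46, 47, 62, 65, 73, 74, 76, 76, 82, 87
The 2 values of 76 occupy positions 7–8 → average rank (7+8)/2 = 7.5.
Treatment values → pooled ranks: 76→7.5, 87→10, 74→6, 65→4, 73→5, 46→1
Rank sum = 7.5 + 10 + 6 + 4 + 5 + 1 = 33.5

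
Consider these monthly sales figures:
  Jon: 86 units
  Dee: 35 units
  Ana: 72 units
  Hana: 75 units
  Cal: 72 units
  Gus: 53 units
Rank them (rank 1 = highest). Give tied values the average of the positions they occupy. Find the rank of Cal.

3.5

Sorted (descending): 86, 75, 72, 72, 53, 35
The 2 values of 72 occupy positions 3–4 → average rank (3+4)/2 = 3.5.
Cal has value 72 units → rank 3.5.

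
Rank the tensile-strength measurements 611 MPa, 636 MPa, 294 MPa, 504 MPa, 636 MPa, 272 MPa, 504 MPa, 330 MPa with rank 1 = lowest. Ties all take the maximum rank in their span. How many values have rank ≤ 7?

6

Sorted (ascending): 272, 294, 330, 504, 504, 611, 636, 636
The 2 values of 504 occupy positions 4–5 → each gets rank 5.
The 2 values of 636 occupy positions 7–8 → each gets rank 8.
Ranks ≤ 7: {1, 2, 3, 5, 5, 6} → 6 values.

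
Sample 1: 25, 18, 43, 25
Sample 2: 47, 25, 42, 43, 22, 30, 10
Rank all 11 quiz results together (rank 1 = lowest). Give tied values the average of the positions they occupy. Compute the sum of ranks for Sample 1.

Sorted (ascending): 10, 18, 22, 25, 25, 25, 30, 42, 43, 43, 47
The 3 values of 25 occupy positions 4–6 → average rank 5.
The 2 values of 43 occupy positions 9–10 → average rank (9+10)/2 = 9.5.
Sample 1 values → pooled ranks: 25→5, 18→2, 43→9.5, 25→5
Rank sum = 5 + 2 + 9.5 + 5 = 21.5

21.5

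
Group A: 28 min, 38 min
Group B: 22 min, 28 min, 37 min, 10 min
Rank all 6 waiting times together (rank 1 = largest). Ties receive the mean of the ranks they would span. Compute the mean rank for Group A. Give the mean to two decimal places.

2.25

Sorted (descending): 38, 37, 28, 28, 22, 10
The 2 values of 28 occupy positions 3–4 → average rank (3+4)/2 = 3.5.
Group A values → pooled ranks: 28→3.5, 38→1
Mean rank = (3.5 + 1) / 2 = 2.25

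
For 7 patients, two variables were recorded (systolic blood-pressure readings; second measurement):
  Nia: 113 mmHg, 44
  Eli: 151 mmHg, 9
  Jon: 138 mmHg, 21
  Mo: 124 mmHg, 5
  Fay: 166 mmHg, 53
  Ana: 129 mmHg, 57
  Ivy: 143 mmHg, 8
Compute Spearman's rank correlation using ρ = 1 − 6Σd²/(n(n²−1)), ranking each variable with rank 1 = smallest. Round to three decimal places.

0.071

Ranks of variable 1: 1, 6, 4, 2, 7, 3, 5
Ranks of variable 2: 5, 3, 4, 1, 6, 7, 2
d = r₁ − r₂: -4, 3, 0, 1, 1, -4, 3
d²: 16, 9, 0, 1, 1, 16, 9; Σd² = 52
ρ = 1 − 6·52/(7·48) = 1 − 312/336 = 0.071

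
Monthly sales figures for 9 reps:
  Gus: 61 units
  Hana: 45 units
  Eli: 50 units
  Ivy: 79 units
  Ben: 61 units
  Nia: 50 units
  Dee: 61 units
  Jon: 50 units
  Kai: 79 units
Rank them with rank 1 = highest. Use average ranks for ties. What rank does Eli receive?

7

Sorted (descending): 79, 79, 61, 61, 61, 50, 50, 50, 45
The 2 values of 79 occupy positions 1–2 → average rank (1+2)/2 = 1.5.
The 3 values of 61 occupy positions 3–5 → average rank 4.
The 3 values of 50 occupy positions 6–8 → average rank 7.
Eli has value 50 units → rank 7.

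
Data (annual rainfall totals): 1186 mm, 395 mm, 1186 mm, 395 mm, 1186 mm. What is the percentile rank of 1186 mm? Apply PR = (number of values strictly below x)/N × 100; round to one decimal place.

40.0

N = 5.
Strictly below 1186: 2. Equal to 1186: 3.
PR = 2/5 × 100 = 40.0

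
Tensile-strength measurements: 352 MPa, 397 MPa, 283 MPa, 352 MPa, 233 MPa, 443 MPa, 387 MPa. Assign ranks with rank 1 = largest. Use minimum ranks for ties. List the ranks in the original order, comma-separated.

4, 2, 6, 4, 7, 1, 3

Sorted (descending): 443, 397, 387, 352, 352, 283, 233
The 2 values of 352 occupy positions 4–5 → each gets rank 4.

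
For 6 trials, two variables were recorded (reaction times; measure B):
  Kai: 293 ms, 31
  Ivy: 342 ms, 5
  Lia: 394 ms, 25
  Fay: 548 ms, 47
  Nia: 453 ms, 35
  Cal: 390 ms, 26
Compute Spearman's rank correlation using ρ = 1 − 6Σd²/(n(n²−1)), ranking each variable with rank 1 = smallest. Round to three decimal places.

Ranks of variable 1: 1, 2, 4, 6, 5, 3
Ranks of variable 2: 4, 1, 2, 6, 5, 3
d = r₁ − r₂: -3, 1, 2, 0, 0, 0
d²: 9, 1, 4, 0, 0, 0; Σd² = 14
ρ = 1 − 6·14/(6·35) = 1 − 84/210 = 0.600

0.600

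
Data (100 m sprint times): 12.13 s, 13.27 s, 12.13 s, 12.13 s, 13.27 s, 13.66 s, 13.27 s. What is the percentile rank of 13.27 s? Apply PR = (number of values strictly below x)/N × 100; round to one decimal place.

42.9

N = 7.
Strictly below 13.27: 3. Equal to 13.27: 3.
PR = 3/7 × 100 = 42.9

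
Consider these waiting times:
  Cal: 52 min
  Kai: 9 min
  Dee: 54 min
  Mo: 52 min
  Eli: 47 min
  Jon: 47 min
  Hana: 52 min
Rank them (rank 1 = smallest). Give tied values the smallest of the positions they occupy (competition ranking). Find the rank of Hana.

Sorted (ascending): 9, 47, 47, 52, 52, 52, 54
The 2 values of 47 occupy positions 2–3 → each gets rank 2.
The 3 values of 52 occupy positions 4–6 → each gets rank 4.
Hana has value 52 min → rank 4.

4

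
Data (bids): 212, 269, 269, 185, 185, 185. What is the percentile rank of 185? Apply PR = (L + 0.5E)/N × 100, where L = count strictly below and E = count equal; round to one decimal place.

N = 6.
Strictly below 185: 0. Equal to 185: 3.
PR = (0 + 0.5·3)/6 × 100 = 25.0

25.0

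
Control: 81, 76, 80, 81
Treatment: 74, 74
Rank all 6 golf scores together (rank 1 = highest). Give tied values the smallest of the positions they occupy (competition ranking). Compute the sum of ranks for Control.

Sorted (descending): 81, 81, 80, 76, 74, 74
The 2 values of 81 occupy positions 1–2 → each gets rank 1.
The 2 values of 74 occupy positions 5–6 → each gets rank 5.
Control values → pooled ranks: 81→1, 76→4, 80→3, 81→1
Rank sum = 1 + 4 + 3 + 1 = 9

9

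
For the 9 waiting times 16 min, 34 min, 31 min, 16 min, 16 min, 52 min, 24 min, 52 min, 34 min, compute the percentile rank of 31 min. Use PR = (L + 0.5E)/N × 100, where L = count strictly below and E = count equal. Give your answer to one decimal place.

50.0

N = 9.
Strictly below 31: 4. Equal to 31: 1.
PR = (4 + 0.5·1)/9 × 100 = 50.0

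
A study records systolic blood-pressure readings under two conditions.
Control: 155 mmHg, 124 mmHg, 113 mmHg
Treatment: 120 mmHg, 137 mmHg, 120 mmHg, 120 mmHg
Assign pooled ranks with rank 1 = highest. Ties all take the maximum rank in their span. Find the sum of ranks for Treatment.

20

Sorted (descending): 155, 137, 124, 120, 120, 120, 113
The 3 values of 120 occupy positions 4–6 → each gets rank 6.
Treatment values → pooled ranks: 120→6, 137→2, 120→6, 120→6
Rank sum = 6 + 2 + 6 + 6 = 20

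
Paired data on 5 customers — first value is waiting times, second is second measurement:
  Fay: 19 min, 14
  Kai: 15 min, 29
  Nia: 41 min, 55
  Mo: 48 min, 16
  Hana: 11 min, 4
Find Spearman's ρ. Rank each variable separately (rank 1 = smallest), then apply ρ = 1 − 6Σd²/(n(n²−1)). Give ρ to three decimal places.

0.500

Ranks of variable 1: 3, 2, 4, 5, 1
Ranks of variable 2: 2, 4, 5, 3, 1
d = r₁ − r₂: 1, -2, -1, 2, 0
d²: 1, 4, 1, 4, 0; Σd² = 10
ρ = 1 − 6·10/(5·24) = 1 − 60/120 = 0.500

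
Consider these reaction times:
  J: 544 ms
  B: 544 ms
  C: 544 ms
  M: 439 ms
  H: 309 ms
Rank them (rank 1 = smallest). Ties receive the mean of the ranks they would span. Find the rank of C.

Sorted (ascending): 309, 439, 544, 544, 544
The 3 values of 544 occupy positions 3–5 → average rank 4.
C has value 544 ms → rank 4.

4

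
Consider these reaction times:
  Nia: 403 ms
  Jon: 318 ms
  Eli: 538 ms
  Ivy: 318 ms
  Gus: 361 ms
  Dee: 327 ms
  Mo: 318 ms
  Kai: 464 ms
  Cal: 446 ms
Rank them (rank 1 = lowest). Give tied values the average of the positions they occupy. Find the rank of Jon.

Sorted (ascending): 318, 318, 318, 327, 361, 403, 446, 464, 538
The 3 values of 318 occupy positions 1–3 → average rank 2.
Jon has value 318 ms → rank 2.

2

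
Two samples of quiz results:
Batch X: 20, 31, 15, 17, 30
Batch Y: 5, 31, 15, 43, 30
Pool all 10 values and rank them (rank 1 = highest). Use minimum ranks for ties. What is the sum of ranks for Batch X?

Sorted (descending): 43, 31, 31, 30, 30, 20, 17, 15, 15, 5
The 2 values of 31 occupy positions 2–3 → each gets rank 2.
The 2 values of 30 occupy positions 4–5 → each gets rank 4.
The 2 values of 15 occupy positions 8–9 → each gets rank 8.
Batch X values → pooled ranks: 20→6, 31→2, 15→8, 17→7, 30→4
Rank sum = 6 + 2 + 8 + 7 + 4 = 27

27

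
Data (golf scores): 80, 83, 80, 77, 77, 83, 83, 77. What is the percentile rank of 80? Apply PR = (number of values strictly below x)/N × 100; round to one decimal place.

37.5

N = 8.
Strictly below 80: 3. Equal to 80: 2.
PR = 3/8 × 100 = 37.5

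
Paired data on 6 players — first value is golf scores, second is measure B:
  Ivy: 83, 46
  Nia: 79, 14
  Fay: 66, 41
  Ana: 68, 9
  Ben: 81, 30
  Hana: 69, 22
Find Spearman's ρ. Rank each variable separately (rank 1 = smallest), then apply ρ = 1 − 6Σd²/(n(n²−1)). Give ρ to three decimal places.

Ranks of variable 1: 6, 4, 1, 2, 5, 3
Ranks of variable 2: 6, 2, 5, 1, 4, 3
d = r₁ − r₂: 0, 2, -4, 1, 1, 0
d²: 0, 4, 16, 1, 1, 0; Σd² = 22
ρ = 1 − 6·22/(6·35) = 1 − 132/210 = 0.371

0.371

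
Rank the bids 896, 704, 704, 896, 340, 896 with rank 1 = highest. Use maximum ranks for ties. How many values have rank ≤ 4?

3

Sorted (descending): 896, 896, 896, 704, 704, 340
The 3 values of 896 occupy positions 1–3 → each gets rank 3.
The 2 values of 704 occupy positions 4–5 → each gets rank 5.
Ranks ≤ 4: {3, 3, 3} → 3 values.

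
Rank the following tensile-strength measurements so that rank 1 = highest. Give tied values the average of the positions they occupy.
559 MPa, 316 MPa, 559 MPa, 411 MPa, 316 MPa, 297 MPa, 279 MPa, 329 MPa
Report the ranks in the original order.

Sorted (descending): 559, 559, 411, 329, 316, 316, 297, 279
The 2 values of 559 occupy positions 1–2 → average rank (1+2)/2 = 1.5.
The 2 values of 316 occupy positions 5–6 → average rank (5+6)/2 = 5.5.

1.5, 5.5, 1.5, 3, 5.5, 7, 8, 4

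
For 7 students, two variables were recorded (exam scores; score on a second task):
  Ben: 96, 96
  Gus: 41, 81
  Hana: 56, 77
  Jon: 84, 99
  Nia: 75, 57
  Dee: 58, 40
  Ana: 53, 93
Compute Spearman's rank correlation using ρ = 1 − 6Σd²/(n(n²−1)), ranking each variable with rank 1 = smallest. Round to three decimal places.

Ranks of variable 1: 7, 1, 3, 6, 5, 4, 2
Ranks of variable 2: 6, 4, 3, 7, 2, 1, 5
d = r₁ − r₂: 1, -3, 0, -1, 3, 3, -3
d²: 1, 9, 0, 1, 9, 9, 9; Σd² = 38
ρ = 1 − 6·38/(7·48) = 1 − 228/336 = 0.321

0.321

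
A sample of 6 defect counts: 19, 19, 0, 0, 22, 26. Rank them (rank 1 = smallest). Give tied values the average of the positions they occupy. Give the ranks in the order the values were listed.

3.5, 3.5, 1.5, 1.5, 5, 6

Sorted (ascending): 0, 0, 19, 19, 22, 26
The 2 values of 0 occupy positions 1–2 → average rank (1+2)/2 = 1.5.
The 2 values of 19 occupy positions 3–4 → average rank (3+4)/2 = 3.5.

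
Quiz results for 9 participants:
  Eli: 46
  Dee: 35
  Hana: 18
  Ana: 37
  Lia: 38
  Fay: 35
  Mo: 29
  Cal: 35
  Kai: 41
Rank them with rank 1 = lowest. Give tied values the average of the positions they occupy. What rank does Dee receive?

4

Sorted (ascending): 18, 29, 35, 35, 35, 37, 38, 41, 46
The 3 values of 35 occupy positions 3–5 → average rank 4.
Dee has value 35 → rank 4.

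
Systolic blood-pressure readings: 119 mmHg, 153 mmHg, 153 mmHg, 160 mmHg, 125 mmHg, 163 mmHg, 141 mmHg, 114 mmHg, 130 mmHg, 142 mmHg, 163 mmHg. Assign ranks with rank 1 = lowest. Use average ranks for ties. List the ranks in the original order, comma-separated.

Sorted (ascending): 114, 119, 125, 130, 141, 142, 153, 153, 160, 163, 163
The 2 values of 153 occupy positions 7–8 → average rank (7+8)/2 = 7.5.
The 2 values of 163 occupy positions 10–11 → average rank (10+11)/2 = 10.5.

2, 7.5, 7.5, 9, 3, 10.5, 5, 1, 4, 6, 10.5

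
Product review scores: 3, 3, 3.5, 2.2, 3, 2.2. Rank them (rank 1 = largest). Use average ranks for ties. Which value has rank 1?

Sorted (descending): 3.5, 3, 3, 3, 2.2, 2.2
The 3 values of 3 occupy positions 2–4 → average rank 3.
The 2 values of 2.2 occupy positions 5–6 → average rank (5+6)/2 = 5.5.
Rank 1 → value 3.5.

3.5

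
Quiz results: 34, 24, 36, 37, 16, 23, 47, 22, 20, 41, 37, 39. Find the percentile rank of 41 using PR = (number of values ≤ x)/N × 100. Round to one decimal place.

91.7

N = 12.
Strictly below 41: 10. Equal to 41: 1.
PR = 11/12 × 100 = 91.7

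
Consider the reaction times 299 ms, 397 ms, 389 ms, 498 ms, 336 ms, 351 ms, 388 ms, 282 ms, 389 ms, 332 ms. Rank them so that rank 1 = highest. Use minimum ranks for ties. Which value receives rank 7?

Sorted (descending): 498, 397, 389, 389, 388, 351, 336, 332, 299, 282
The 2 values of 389 occupy positions 3–4 → each gets rank 3.
Rank 7 → value 336.

336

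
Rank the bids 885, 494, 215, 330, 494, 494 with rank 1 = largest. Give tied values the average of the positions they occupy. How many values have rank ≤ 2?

Sorted (descending): 885, 494, 494, 494, 330, 215
The 3 values of 494 occupy positions 2–4 → average rank 3.
Ranks ≤ 2: {1} → 1 value.

1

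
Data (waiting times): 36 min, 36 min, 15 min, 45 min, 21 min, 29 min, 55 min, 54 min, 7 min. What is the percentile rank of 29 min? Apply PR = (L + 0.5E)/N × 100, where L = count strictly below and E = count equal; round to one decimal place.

38.9

N = 9.
Strictly below 29: 3. Equal to 29: 1.
PR = (3 + 0.5·1)/9 × 100 = 38.9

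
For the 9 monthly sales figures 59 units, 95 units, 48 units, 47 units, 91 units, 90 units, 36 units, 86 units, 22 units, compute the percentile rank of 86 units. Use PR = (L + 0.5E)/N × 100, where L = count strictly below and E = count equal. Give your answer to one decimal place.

N = 9.
Strictly below 86: 5. Equal to 86: 1.
PR = (5 + 0.5·1)/9 × 100 = 61.1

61.1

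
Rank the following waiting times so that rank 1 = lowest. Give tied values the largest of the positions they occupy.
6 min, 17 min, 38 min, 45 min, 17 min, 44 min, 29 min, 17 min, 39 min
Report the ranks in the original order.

1, 4, 6, 9, 4, 8, 5, 4, 7

Sorted (ascending): 6, 17, 17, 17, 29, 38, 39, 44, 45
The 3 values of 17 occupy positions 2–4 → each gets rank 4.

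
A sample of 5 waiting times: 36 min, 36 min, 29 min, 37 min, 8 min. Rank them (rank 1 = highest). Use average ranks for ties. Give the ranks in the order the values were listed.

Sorted (descending): 37, 36, 36, 29, 8
The 2 values of 36 occupy positions 2–3 → average rank (2+3)/2 = 2.5.

2.5, 2.5, 4, 1, 5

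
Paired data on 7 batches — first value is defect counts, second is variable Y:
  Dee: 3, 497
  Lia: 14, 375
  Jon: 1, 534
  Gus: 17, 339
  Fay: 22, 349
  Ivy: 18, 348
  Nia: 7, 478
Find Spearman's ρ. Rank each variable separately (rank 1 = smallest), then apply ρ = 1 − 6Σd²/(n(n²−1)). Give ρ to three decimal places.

Ranks of variable 1: 2, 4, 1, 5, 7, 6, 3
Ranks of variable 2: 6, 4, 7, 1, 3, 2, 5
d = r₁ − r₂: -4, 0, -6, 4, 4, 4, -2
d²: 16, 0, 36, 16, 16, 16, 4; Σd² = 104
ρ = 1 − 6·104/(7·48) = 1 − 624/336 = -0.857

-0.857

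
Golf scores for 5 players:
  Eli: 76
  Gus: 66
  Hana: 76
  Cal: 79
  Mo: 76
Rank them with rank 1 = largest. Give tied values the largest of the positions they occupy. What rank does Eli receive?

Sorted (descending): 79, 76, 76, 76, 66
The 3 values of 76 occupy positions 2–4 → each gets rank 4.
Eli has value 76 → rank 4.

4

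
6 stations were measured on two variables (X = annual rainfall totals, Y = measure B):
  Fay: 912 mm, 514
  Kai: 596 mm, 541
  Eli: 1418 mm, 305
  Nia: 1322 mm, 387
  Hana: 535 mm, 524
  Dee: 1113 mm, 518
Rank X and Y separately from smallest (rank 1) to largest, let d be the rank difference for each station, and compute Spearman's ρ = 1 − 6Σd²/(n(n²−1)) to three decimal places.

-0.886

Ranks of variable 1: 3, 2, 6, 5, 1, 4
Ranks of variable 2: 3, 6, 1, 2, 5, 4
d = r₁ − r₂: 0, -4, 5, 3, -4, 0
d²: 0, 16, 25, 9, 16, 0; Σd² = 66
ρ = 1 − 6·66/(6·35) = 1 − 396/210 = -0.886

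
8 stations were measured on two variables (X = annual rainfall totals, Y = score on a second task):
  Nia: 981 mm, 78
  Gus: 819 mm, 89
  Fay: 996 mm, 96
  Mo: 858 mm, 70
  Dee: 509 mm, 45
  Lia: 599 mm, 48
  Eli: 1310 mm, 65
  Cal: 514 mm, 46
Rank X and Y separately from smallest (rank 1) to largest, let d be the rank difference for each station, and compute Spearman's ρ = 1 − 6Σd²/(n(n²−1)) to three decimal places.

Ranks of variable 1: 6, 4, 7, 5, 1, 3, 8, 2
Ranks of variable 2: 6, 7, 8, 5, 1, 3, 4, 2
d = r₁ − r₂: 0, -3, -1, 0, 0, 0, 4, 0
d²: 0, 9, 1, 0, 0, 0, 16, 0; Σd² = 26
ρ = 1 − 6·26/(8·63) = 1 − 156/504 = 0.690

0.690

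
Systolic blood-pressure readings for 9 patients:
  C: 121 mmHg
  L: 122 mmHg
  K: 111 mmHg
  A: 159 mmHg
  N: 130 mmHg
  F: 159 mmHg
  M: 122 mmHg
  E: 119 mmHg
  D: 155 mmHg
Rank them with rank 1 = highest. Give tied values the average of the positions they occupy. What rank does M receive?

Sorted (descending): 159, 159, 155, 130, 122, 122, 121, 119, 111
The 2 values of 159 occupy positions 1–2 → average rank (1+2)/2 = 1.5.
The 2 values of 122 occupy positions 5–6 → average rank (5+6)/2 = 5.5.
M has value 122 mmHg → rank 5.5.

5.5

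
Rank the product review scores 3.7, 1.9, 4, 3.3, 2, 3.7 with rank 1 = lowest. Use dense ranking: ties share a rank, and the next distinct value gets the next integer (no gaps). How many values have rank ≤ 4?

5

Sorted (ascending): 1.9, 2, 3.3, 3.7, 3.7, 4
The 2 values of 3.7 share dense rank 4.
Remaining distinct values take the next consecutive integers.
Ranks ≤ 4: {1, 2, 3, 4, 4} → 5 values.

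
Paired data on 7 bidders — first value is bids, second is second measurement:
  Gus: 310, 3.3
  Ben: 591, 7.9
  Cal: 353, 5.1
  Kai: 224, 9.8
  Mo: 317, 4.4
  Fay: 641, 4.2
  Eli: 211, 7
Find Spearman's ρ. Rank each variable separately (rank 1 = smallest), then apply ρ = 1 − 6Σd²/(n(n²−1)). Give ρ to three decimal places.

Ranks of variable 1: 3, 6, 5, 2, 4, 7, 1
Ranks of variable 2: 1, 6, 4, 7, 3, 2, 5
d = r₁ − r₂: 2, 0, 1, -5, 1, 5, -4
d²: 4, 0, 1, 25, 1, 25, 16; Σd² = 72
ρ = 1 − 6·72/(7·48) = 1 − 432/336 = -0.286

-0.286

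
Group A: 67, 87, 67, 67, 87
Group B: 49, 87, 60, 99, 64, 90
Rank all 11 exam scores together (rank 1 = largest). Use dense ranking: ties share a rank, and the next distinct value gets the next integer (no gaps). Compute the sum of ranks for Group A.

18

Sorted (descending): 99, 90, 87, 87, 87, 67, 67, 67, 64, 60, 49
The 3 values of 87 share dense rank 3.
The 3 values of 67 share dense rank 4.
Remaining distinct values take the next consecutive integers.
Group A values → pooled ranks: 67→4, 87→3, 67→4, 67→4, 87→3
Rank sum = 4 + 3 + 4 + 4 + 3 = 18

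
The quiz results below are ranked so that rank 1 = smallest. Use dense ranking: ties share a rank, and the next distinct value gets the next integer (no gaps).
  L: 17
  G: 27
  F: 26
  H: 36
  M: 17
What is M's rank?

1

Sorted (ascending): 17, 17, 26, 27, 36
The 2 values of 17 share dense rank 1.
Remaining distinct values take the next consecutive integers.
M has value 17 → rank 1.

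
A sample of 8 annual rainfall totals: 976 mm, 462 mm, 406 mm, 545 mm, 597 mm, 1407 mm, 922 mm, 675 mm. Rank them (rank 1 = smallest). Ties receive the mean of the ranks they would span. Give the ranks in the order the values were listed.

7, 2, 1, 3, 4, 8, 6, 5

Sorted (ascending): 406, 462, 545, 597, 675, 922, 976, 1407
No ties — each value takes its position as its rank.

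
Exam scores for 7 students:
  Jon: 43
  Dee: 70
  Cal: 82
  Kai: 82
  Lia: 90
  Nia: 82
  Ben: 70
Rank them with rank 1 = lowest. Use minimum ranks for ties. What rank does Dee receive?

2

Sorted (ascending): 43, 70, 70, 82, 82, 82, 90
The 2 values of 70 occupy positions 2–3 → each gets rank 2.
The 3 values of 82 occupy positions 4–6 → each gets rank 4.
Dee has value 70 → rank 2.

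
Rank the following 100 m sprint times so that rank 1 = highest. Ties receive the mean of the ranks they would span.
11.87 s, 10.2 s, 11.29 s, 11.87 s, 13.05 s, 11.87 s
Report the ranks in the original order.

3, 6, 5, 3, 1, 3

Sorted (descending): 13.05, 11.87, 11.87, 11.87, 11.29, 10.2
The 3 values of 11.87 occupy positions 2–4 → average rank 3.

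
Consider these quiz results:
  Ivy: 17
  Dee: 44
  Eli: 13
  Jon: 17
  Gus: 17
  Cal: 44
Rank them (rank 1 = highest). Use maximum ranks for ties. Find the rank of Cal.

Sorted (descending): 44, 44, 17, 17, 17, 13
The 2 values of 44 occupy positions 1–2 → each gets rank 2.
The 3 values of 17 occupy positions 3–5 → each gets rank 5.
Cal has value 44 → rank 2.

2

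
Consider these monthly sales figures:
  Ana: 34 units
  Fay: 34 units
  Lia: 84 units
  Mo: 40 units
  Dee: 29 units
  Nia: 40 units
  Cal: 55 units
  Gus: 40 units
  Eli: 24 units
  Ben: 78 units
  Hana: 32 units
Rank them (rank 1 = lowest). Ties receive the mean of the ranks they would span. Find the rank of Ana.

4.5

Sorted (ascending): 24, 29, 32, 34, 34, 40, 40, 40, 55, 78, 84
The 2 values of 34 occupy positions 4–5 → average rank (4+5)/2 = 4.5.
The 3 values of 40 occupy positions 6–8 → average rank 7.
Ana has value 34 units → rank 4.5.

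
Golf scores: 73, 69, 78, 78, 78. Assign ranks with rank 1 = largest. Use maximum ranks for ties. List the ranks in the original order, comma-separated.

Sorted (descending): 78, 78, 78, 73, 69
The 3 values of 78 occupy positions 1–3 → each gets rank 3.

4, 5, 3, 3, 3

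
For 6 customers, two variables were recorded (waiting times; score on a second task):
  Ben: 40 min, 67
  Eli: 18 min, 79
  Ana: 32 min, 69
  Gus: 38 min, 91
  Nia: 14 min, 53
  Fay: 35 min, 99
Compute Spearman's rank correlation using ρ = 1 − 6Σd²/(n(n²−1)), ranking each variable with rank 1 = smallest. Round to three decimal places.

Ranks of variable 1: 6, 2, 3, 5, 1, 4
Ranks of variable 2: 2, 4, 3, 5, 1, 6
d = r₁ − r₂: 4, -2, 0, 0, 0, -2
d²: 16, 4, 0, 0, 0, 4; Σd² = 24
ρ = 1 − 6·24/(6·35) = 1 − 144/210 = 0.314

0.314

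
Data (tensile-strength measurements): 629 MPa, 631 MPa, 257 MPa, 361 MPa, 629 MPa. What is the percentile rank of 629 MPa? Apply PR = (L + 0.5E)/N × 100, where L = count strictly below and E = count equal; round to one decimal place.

N = 5.
Strictly below 629: 2. Equal to 629: 2.
PR = (2 + 0.5·2)/5 × 100 = 60.0

60.0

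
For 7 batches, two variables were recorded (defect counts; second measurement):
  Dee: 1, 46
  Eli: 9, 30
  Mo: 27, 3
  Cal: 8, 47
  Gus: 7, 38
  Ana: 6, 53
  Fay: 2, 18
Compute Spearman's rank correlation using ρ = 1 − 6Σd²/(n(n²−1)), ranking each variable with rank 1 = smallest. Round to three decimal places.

Ranks of variable 1: 1, 6, 7, 5, 4, 3, 2
Ranks of variable 2: 5, 3, 1, 6, 4, 7, 2
d = r₁ − r₂: -4, 3, 6, -1, 0, -4, 0
d²: 16, 9, 36, 1, 0, 16, 0; Σd² = 78
ρ = 1 − 6·78/(7·48) = 1 − 468/336 = -0.393

-0.393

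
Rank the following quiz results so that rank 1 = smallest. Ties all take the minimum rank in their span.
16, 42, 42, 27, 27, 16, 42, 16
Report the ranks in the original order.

Sorted (ascending): 16, 16, 16, 27, 27, 42, 42, 42
The 3 values of 16 occupy positions 1–3 → each gets rank 1.
The 2 values of 27 occupy positions 4–5 → each gets rank 4.
The 3 values of 42 occupy positions 6–8 → each gets rank 6.

1, 6, 6, 4, 4, 1, 6, 1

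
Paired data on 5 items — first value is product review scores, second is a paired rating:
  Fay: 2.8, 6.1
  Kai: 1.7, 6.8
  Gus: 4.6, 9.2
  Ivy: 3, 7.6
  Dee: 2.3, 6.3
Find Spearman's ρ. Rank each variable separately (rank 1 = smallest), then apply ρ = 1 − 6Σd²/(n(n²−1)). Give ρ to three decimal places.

0.600

Ranks of variable 1: 3, 1, 5, 4, 2
Ranks of variable 2: 1, 3, 5, 4, 2
d = r₁ − r₂: 2, -2, 0, 0, 0
d²: 4, 4, 0, 0, 0; Σd² = 8
ρ = 1 − 6·8/(5·24) = 1 − 48/120 = 0.600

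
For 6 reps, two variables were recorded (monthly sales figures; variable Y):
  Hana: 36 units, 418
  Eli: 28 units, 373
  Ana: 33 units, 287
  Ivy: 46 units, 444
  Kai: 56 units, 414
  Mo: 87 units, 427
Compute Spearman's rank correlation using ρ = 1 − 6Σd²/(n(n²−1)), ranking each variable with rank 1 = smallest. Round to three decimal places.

0.657

Ranks of variable 1: 3, 1, 2, 4, 5, 6
Ranks of variable 2: 4, 2, 1, 6, 3, 5
d = r₁ − r₂: -1, -1, 1, -2, 2, 1
d²: 1, 1, 1, 4, 4, 1; Σd² = 12
ρ = 1 − 6·12/(6·35) = 1 − 72/210 = 0.657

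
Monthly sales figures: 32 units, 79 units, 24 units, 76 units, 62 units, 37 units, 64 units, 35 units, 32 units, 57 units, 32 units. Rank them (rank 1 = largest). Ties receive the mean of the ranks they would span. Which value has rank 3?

64

Sorted (descending): 79, 76, 64, 62, 57, 37, 35, 32, 32, 32, 24
The 3 values of 32 occupy positions 8–10 → average rank 9.
Rank 3 → value 64.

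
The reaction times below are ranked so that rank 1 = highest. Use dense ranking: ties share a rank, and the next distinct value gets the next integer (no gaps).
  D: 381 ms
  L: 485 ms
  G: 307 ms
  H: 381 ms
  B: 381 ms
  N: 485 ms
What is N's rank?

Sorted (descending): 485, 485, 381, 381, 381, 307
The 2 values of 485 share dense rank 1.
The 3 values of 381 share dense rank 2.
Remaining distinct values take the next consecutive integers.
N has value 485 ms → rank 1.

1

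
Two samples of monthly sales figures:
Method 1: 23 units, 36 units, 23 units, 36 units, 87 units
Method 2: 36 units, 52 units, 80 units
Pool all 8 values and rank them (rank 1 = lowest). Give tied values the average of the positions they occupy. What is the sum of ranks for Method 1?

Sorted (ascending): 23, 23, 36, 36, 36, 52, 80, 87
The 2 values of 23 occupy positions 1–2 → average rank (1+2)/2 = 1.5.
The 3 values of 36 occupy positions 3–5 → average rank 4.
Method 1 values → pooled ranks: 23→1.5, 36→4, 23→1.5, 36→4, 87→8
Rank sum = 1.5 + 4 + 1.5 + 4 + 8 = 19

19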